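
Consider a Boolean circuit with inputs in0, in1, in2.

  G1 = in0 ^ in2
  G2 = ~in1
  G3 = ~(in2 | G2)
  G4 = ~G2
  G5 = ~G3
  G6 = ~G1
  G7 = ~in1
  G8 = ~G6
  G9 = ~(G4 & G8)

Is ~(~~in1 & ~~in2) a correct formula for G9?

No

G1 = in0 ^ in2
G2 = ~in1
G4 = ~G2 = ~~in1
G6 = ~G1 = ~(in0 ^ in2)
G8 = ~G6 = ~~(in0 ^ in2)
G9 = ~(G4 & G8) = ~(~~in1 & ~~(in0 ^ in2))
At in0=1, in1=1, in2=0: circuit gives 0, formula gives 1.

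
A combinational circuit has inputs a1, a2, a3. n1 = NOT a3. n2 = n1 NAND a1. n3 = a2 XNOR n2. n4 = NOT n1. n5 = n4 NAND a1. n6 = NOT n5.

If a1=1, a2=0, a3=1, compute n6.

n1 = NOT 1 = 0
n4 = NOT 0 = 1
n5 = 1 NAND 1 = 0
n6 = NOT 0 = 1

1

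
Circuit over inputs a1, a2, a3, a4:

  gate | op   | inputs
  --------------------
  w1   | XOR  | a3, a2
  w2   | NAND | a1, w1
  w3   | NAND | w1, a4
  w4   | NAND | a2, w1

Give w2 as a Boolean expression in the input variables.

a1 NAND (a3 XOR a2)

w1 = a3 XOR a2
w2 = a1 NAND w1 = a1 NAND (a3 XOR a2)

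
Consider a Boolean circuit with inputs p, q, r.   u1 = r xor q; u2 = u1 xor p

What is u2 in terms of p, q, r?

u1 = r xor q
u2 = u1 xor p = (r xor q) xor p

(r xor q) xor p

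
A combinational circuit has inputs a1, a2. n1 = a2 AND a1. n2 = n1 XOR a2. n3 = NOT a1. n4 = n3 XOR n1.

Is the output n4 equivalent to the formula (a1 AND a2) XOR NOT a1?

n1 = a2 AND a1
n3 = NOT a1
n4 = n3 XOR n1 = NOT a1 XOR (a2 AND a1)
At a1=1, a2=0: circuit gives 0, formula gives 0.
At a1=0, a2=0: circuit gives 1, formula gives 1.
Agrees on all 4 inputs.

Yes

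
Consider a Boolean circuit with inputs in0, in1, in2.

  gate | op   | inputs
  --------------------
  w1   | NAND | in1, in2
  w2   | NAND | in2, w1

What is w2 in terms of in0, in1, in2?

in2 NAND (in1 NAND in2)

w1 = in1 NAND in2
w2 = in2 NAND w1 = in2 NAND (in1 NAND in2)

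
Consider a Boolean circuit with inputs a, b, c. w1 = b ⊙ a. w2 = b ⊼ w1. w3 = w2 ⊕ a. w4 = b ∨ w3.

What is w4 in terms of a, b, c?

w1 = b ⊙ a
w2 = b ⊼ w1 = b ⊼ (b ⊙ a)
w3 = w2 ⊕ a = (b ⊼ (b ⊙ a)) ⊕ a
w4 = b ∨ w3 = b ∨ ((b ⊼ (b ⊙ a)) ⊕ a)

b ∨ ((b ⊼ (b ⊙ a)) ⊕ a)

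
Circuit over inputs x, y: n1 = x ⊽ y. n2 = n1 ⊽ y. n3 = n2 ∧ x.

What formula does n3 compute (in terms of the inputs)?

((x ⊽ y) ⊽ y) ∧ x

n1 = x ⊽ y
n2 = n1 ⊽ y = (x ⊽ y) ⊽ y
n3 = n2 ∧ x = ((x ⊽ y) ⊽ y) ∧ x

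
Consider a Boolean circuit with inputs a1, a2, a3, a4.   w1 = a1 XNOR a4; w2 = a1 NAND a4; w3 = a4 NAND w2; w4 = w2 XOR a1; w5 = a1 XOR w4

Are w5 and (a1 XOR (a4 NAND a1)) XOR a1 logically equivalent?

w2 = a1 NAND a4
w4 = w2 XOR a1 = (a1 NAND a4) XOR a1
w5 = a1 XOR w4 = a1 XOR ((a1 NAND a4) XOR a1)
At a1=1, a2=0, a3=0, a4=1: circuit gives 0, formula gives 0.
At a1=0, a2=0, a3=0, a4=0: circuit gives 1, formula gives 1.
Agrees on all 16 inputs.

Yes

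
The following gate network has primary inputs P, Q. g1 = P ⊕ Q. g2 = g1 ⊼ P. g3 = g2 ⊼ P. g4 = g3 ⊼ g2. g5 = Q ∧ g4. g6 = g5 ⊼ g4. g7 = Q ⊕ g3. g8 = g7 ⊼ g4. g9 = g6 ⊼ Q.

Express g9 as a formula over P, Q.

((Q ∧ ((((P ⊕ Q) ⊼ P) ⊼ P) ⊼ ((P ⊕ Q) ⊼ P))) ⊼ ((((P ⊕ Q) ⊼ P) ⊼ P) ⊼ ((P ⊕ Q) ⊼ P))) ⊼ Q

g1 = P ⊕ Q
g2 = g1 ⊼ P = (P ⊕ Q) ⊼ P
g3 = g2 ⊼ P = ((P ⊕ Q) ⊼ P) ⊼ P
g4 = g3 ⊼ g2 = (((P ⊕ Q) ⊼ P) ⊼ P) ⊼ ((P ⊕ Q) ⊼ P)
g5 = Q ∧ g4 = Q ∧ ((((P ⊕ Q) ⊼ P) ⊼ P) ⊼ ((P ⊕ Q) ⊼ P))
g6 = g5 ⊼ g4 = (Q ∧ ((((P ⊕ Q) ⊼ P) ⊼ P) ⊼ ((P ⊕ Q) ⊼ P))) ⊼ ((((P ⊕ Q) ⊼ P) ⊼ P) ⊼ ((P ⊕ Q) ⊼ P))
g9 = g6 ⊼ Q = ((Q ∧ ((((P ⊕ Q) ⊼ P) ⊼ P) ⊼ ((P ⊕ Q) ⊼ P))) ⊼ ((((P ⊕ Q) ⊼ P) ⊼ P) ⊼ ((P ⊕ Q) ⊼ P))) ⊼ Q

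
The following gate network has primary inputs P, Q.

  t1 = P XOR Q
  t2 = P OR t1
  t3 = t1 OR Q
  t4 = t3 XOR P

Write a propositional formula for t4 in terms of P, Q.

t1 = P XOR Q
t3 = t1 OR Q = (P XOR Q) OR Q
t4 = t3 XOR P = ((P XOR Q) OR Q) XOR P

((P XOR Q) OR Q) XOR P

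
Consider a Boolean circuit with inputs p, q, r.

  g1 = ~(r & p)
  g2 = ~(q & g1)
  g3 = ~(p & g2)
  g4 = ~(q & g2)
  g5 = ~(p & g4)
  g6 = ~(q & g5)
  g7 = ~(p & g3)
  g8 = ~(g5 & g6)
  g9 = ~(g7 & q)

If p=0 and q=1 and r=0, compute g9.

0

g1 = ~(0 & 0) = 1
g2 = ~(1 & 1) = 0
g3 = ~(0 & 0) = 1
g7 = ~(0 & 1) = 1
g9 = ~(1 & 1) = 0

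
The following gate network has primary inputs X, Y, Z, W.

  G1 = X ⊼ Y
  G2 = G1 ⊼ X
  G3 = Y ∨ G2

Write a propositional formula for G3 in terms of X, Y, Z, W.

Y ∨ ((X ⊼ Y) ⊼ X)

G1 = X ⊼ Y
G2 = G1 ⊼ X = (X ⊼ Y) ⊼ X
G3 = Y ∨ G2 = Y ∨ ((X ⊼ Y) ⊼ X)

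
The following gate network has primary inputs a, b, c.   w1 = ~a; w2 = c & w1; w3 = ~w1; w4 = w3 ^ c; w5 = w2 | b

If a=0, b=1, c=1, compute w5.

w1 = ~0 = 1
w2 = 1 & 1 = 1
w5 = 1 | 1 = 1

1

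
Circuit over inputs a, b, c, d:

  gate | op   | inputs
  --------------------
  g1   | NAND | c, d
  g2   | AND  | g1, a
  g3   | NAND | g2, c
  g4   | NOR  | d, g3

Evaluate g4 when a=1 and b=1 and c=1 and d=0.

g1 = 1 NAND 0 = 1
g2 = 1 AND 1 = 1
g3 = 1 NAND 1 = 0
g4 = 0 NOR 0 = 1

1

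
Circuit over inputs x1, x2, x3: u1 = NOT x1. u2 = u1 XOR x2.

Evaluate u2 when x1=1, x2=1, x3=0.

u1 = NOT 1 = 0
u2 = 0 XOR 1 = 1

1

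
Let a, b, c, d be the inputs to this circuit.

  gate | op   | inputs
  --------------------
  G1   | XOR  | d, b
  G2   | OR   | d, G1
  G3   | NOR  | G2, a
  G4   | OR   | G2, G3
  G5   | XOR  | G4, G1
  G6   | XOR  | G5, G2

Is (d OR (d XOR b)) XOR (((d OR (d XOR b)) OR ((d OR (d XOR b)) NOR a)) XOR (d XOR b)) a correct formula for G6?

Yes

G1 = d XOR b
G2 = d OR G1 = d OR (d XOR b)
G3 = G2 NOR a = (d OR (d XOR b)) NOR a
G4 = G2 OR G3 = (d OR (d XOR b)) OR ((d OR (d XOR b)) NOR a)
G5 = G4 XOR G1 = ((d OR (d XOR b)) OR ((d OR (d XOR b)) NOR a)) XOR (d XOR b)
G6 = G5 XOR G2 = (((d OR (d XOR b)) OR ((d OR (d XOR b)) NOR a)) XOR (d XOR b)) XOR (d OR (d XOR b))
At a=0, b=1, c=0, d=1: circuit gives 0, formula gives 0.
At a=0, b=0, c=0, d=0: circuit gives 1, formula gives 1.
Agrees on all 16 inputs.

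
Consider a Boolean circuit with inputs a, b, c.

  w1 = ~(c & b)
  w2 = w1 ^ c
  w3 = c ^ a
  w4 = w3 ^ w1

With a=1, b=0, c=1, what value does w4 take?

w1 = ~(1 & 0) = 1
w3 = 1 ^ 1 = 0
w4 = 0 ^ 1 = 1

1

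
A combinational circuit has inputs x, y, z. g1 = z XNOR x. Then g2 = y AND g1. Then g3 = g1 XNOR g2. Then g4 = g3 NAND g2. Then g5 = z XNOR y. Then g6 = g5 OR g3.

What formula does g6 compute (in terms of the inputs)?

g1 = z XNOR x
g2 = y AND g1 = y AND (z XNOR x)
g3 = g1 XNOR g2 = (z XNOR x) XNOR (y AND (z XNOR x))
g5 = z XNOR y
g6 = g5 OR g3 = (z XNOR y) OR ((z XNOR x) XNOR (y AND (z XNOR x)))

(z XNOR y) OR ((z XNOR x) XNOR (y AND (z XNOR x)))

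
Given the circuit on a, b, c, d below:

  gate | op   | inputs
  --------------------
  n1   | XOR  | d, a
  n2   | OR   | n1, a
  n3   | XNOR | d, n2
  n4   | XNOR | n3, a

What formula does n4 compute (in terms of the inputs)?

n1 = d XOR a
n2 = n1 OR a = (d XOR a) OR a
n3 = d XNOR n2 = d XNOR ((d XOR a) OR a)
n4 = n3 XNOR a = (d XNOR ((d XOR a) OR a)) XNOR a

(d XNOR ((d XOR a) OR a)) XNOR a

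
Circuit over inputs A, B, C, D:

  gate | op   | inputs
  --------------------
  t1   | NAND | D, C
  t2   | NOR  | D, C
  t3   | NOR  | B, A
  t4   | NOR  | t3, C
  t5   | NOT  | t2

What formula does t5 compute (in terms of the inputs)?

t2 = D NOR C
t5 = NOT t2 = NOT (D NOR C)

NOT (D NOR C)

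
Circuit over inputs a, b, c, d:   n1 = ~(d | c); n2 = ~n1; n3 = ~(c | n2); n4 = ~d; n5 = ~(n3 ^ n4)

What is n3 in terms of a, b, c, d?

n1 = ~(d | c)
n2 = ~n1 = ~(~(d | c))
n3 = ~(c | n2) = ~(c | ~(~(d | c)))

~(c | ~(~(d | c)))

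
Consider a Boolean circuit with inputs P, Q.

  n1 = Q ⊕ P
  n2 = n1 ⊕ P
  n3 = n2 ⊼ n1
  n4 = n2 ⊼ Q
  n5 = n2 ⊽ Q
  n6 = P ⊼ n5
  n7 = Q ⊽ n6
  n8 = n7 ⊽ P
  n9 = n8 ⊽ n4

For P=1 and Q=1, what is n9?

1

n1 = 1 ⊕ 1 = 0
n2 = 0 ⊕ 1 = 1
n4 = 1 ⊼ 1 = 0
n5 = 1 ⊽ 1 = 0
n6 = 1 ⊼ 0 = 1
n7 = 1 ⊽ 1 = 0
n8 = 0 ⊽ 1 = 0
n9 = 0 ⊽ 0 = 1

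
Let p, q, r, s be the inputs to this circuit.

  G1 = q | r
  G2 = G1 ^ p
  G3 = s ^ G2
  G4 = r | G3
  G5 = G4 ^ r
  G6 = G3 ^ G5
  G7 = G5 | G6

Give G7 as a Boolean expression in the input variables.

((r | (s ^ ((q | r) ^ p))) ^ r) | ((s ^ ((q | r) ^ p)) ^ ((r | (s ^ ((q | r) ^ p))) ^ r))

G1 = q | r
G2 = G1 ^ p = (q | r) ^ p
G3 = s ^ G2 = s ^ ((q | r) ^ p)
G4 = r | G3 = r | (s ^ ((q | r) ^ p))
G5 = G4 ^ r = (r | (s ^ ((q | r) ^ p))) ^ r
G6 = G3 ^ G5 = (s ^ ((q | r) ^ p)) ^ ((r | (s ^ ((q | r) ^ p))) ^ r)
G7 = G5 | G6 = ((r | (s ^ ((q | r) ^ p))) ^ r) | ((s ^ ((q | r) ^ p)) ^ ((r | (s ^ ((q | r) ^ p))) ^ r))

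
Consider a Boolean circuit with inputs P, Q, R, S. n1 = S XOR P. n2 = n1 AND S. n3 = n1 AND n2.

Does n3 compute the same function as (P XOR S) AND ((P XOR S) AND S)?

n1 = S XOR P
n2 = n1 AND S = (S XOR P) AND S
n3 = n1 AND n2 = (S XOR P) AND ((S XOR P) AND S)
At P=0, Q=0, R=0, S=0: circuit gives 0, formula gives 0.
At P=0, Q=0, R=0, S=1: circuit gives 1, formula gives 1.
Agrees on all 16 inputs.

Yes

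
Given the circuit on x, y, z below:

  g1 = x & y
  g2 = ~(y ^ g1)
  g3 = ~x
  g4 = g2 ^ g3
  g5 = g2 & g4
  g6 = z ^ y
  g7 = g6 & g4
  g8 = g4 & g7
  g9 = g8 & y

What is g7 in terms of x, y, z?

(z ^ y) & ((~(y ^ (x & y))) ^ ~x)

g1 = x & y
g2 = ~(y ^ g1) = ~(y ^ (x & y))
g3 = ~x
g4 = g2 ^ g3 = (~(y ^ (x & y))) ^ ~x
g6 = z ^ y
g7 = g6 & g4 = (z ^ y) & ((~(y ^ (x & y))) ^ ~x)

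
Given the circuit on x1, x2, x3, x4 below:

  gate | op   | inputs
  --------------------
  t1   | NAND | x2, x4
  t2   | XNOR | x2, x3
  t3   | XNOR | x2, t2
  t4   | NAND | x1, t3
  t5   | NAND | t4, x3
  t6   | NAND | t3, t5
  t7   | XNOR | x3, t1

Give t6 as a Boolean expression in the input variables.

t2 = x2 XNOR x3
t3 = x2 XNOR t2 = x2 XNOR (x2 XNOR x3)
t4 = x1 NAND t3 = x1 NAND (x2 XNOR (x2 XNOR x3))
t5 = t4 NAND x3 = (x1 NAND (x2 XNOR (x2 XNOR x3))) NAND x3
t6 = t3 NAND t5 = (x2 XNOR (x2 XNOR x3)) NAND ((x1 NAND (x2 XNOR (x2 XNOR x3))) NAND x3)

(x2 XNOR (x2 XNOR x3)) NAND ((x1 NAND (x2 XNOR (x2 XNOR x3))) NAND x3)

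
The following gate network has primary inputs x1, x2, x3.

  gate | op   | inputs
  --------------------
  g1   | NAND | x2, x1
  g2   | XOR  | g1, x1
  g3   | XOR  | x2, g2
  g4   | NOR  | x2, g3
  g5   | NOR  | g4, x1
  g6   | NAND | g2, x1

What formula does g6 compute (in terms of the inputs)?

((x2 NAND x1) XOR x1) NAND x1

g1 = x2 NAND x1
g2 = g1 XOR x1 = (x2 NAND x1) XOR x1
g6 = g2 NAND x1 = ((x2 NAND x1) XOR x1) NAND x1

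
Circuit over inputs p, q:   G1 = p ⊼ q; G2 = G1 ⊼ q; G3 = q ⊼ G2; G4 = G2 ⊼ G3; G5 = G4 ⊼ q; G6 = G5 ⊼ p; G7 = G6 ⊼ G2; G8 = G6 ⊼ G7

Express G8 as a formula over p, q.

G1 = p ⊼ q
G2 = G1 ⊼ q = (p ⊼ q) ⊼ q
G3 = q ⊼ G2 = q ⊼ ((p ⊼ q) ⊼ q)
G4 = G2 ⊼ G3 = ((p ⊼ q) ⊼ q) ⊼ (q ⊼ ((p ⊼ q) ⊼ q))
G5 = G4 ⊼ q = (((p ⊼ q) ⊼ q) ⊼ (q ⊼ ((p ⊼ q) ⊼ q))) ⊼ q
G6 = G5 ⊼ p = ((((p ⊼ q) ⊼ q) ⊼ (q ⊼ ((p ⊼ q) ⊼ q))) ⊼ q) ⊼ p
G7 = G6 ⊼ G2 = (((((p ⊼ q) ⊼ q) ⊼ (q ⊼ ((p ⊼ q) ⊼ q))) ⊼ q) ⊼ p) ⊼ ((p ⊼ q) ⊼ q)
G8 = G6 ⊼ G7 = (((((p ⊼ q) ⊼ q) ⊼ (q ⊼ ((p ⊼ q) ⊼ q))) ⊼ q) ⊼ p) ⊼ ((((((p ⊼ q) ⊼ q) ⊼ (q ⊼ ((p ⊼ q) ⊼ q))) ⊼ q) ⊼ p) ⊼ ((p ⊼ q) ⊼ q))

(((((p ⊼ q) ⊼ q) ⊼ (q ⊼ ((p ⊼ q) ⊼ q))) ⊼ q) ⊼ p) ⊼ ((((((p ⊼ q) ⊼ q) ⊼ (q ⊼ ((p ⊼ q) ⊼ q))) ⊼ q) ⊼ p) ⊼ ((p ⊼ q) ⊼ q))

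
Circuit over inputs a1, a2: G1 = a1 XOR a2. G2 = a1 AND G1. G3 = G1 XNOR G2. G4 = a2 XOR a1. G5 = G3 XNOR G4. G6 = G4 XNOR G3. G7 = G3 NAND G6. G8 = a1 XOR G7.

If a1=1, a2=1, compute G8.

0

G1 = 1 XOR 1 = 0
G2 = 1 AND 0 = 0
G3 = 0 XNOR 0 = 1
G4 = 1 XOR 1 = 0
G6 = 0 XNOR 1 = 0
G7 = 1 NAND 0 = 1
G8 = 1 XOR 1 = 0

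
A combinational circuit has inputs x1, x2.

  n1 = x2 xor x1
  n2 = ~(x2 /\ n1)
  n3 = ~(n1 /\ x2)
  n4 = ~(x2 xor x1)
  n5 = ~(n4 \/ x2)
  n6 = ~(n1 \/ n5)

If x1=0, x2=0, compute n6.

n1 = 0 xor 0 = 0
n4 = ~(0 xor 0) = 1
n5 = ~(1 \/ 0) = 0
n6 = ~(0 \/ 0) = 1

1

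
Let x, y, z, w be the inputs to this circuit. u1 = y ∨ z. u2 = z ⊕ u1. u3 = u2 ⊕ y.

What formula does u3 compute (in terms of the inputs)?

u1 = y ∨ z
u2 = z ⊕ u1 = z ⊕ (y ∨ z)
u3 = u2 ⊕ y = (z ⊕ (y ∨ z)) ⊕ y

(z ⊕ (y ∨ z)) ⊕ y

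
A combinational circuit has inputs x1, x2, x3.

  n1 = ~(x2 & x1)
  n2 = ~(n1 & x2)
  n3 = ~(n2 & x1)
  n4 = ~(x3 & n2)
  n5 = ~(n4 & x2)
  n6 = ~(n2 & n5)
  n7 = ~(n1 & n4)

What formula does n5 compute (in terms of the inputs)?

n1 = ~(x2 & x1)
n2 = ~(n1 & x2) = ~((~(x2 & x1)) & x2)
n4 = ~(x3 & n2) = ~(x3 & (~((~(x2 & x1)) & x2)))
n5 = ~(n4 & x2) = ~((~(x3 & (~((~(x2 & x1)) & x2)))) & x2)

~((~(x3 & (~((~(x2 & x1)) & x2)))) & x2)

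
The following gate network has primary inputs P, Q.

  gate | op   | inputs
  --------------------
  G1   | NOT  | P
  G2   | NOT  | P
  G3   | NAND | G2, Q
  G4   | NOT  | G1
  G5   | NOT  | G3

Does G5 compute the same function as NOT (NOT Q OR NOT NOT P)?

G2 = NOT P
G3 = G2 NAND Q = NOT P NAND Q
G5 = NOT G3 = NOT (NOT P NAND Q)
At P=0, Q=0: circuit gives 0, formula gives 0.
At P=0, Q=1: circuit gives 1, formula gives 1.
Agrees on all 4 inputs.

Yes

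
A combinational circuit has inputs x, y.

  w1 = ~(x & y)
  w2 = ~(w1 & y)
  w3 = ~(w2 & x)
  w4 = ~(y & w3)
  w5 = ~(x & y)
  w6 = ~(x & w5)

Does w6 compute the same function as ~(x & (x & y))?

w5 = ~(x & y)
w6 = ~(x & w5) = ~(x & (~(x & y)))
At x=1, y=0: circuit gives 0, formula gives 1.

No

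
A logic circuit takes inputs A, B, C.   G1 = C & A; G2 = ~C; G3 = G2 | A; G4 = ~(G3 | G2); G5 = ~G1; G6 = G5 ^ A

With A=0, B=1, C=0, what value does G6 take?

1

G1 = 0 & 0 = 0
G5 = ~0 = 1
G6 = 1 ^ 0 = 1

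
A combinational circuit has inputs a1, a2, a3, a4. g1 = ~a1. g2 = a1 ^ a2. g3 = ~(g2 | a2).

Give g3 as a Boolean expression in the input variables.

g2 = a1 ^ a2
g3 = ~(g2 | a2) = ~((a1 ^ a2) | a2)

~((a1 ^ a2) | a2)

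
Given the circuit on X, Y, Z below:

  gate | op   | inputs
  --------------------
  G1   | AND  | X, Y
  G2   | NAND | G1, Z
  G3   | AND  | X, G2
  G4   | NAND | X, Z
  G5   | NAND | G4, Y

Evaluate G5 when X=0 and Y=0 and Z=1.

G4 = 0 NAND 1 = 1
G5 = 1 NAND 0 = 1

1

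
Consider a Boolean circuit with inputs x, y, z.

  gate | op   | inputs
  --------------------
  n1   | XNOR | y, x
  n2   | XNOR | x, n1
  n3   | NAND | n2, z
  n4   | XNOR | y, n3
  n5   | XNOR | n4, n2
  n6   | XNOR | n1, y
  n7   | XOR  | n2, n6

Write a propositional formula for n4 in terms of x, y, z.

n1 = y XNOR x
n2 = x XNOR n1 = x XNOR (y XNOR x)
n3 = n2 NAND z = (x XNOR (y XNOR x)) NAND z
n4 = y XNOR n3 = y XNOR ((x XNOR (y XNOR x)) NAND z)

y XNOR ((x XNOR (y XNOR x)) NAND z)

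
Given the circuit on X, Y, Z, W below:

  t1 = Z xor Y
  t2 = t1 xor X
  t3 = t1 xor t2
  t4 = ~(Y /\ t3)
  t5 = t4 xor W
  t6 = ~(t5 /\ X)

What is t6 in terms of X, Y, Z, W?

t1 = Z xor Y
t2 = t1 xor X = (Z xor Y) xor X
t3 = t1 xor t2 = (Z xor Y) xor ((Z xor Y) xor X)
t4 = ~(Y /\ t3) = ~(Y /\ ((Z xor Y) xor ((Z xor Y) xor X)))
t5 = t4 xor W = (~(Y /\ ((Z xor Y) xor ((Z xor Y) xor X)))) xor W
t6 = ~(t5 /\ X) = ~(((~(Y /\ ((Z xor Y) xor ((Z xor Y) xor X)))) xor W) /\ X)

~(((~(Y /\ ((Z xor Y) xor ((Z xor Y) xor X)))) xor W) /\ X)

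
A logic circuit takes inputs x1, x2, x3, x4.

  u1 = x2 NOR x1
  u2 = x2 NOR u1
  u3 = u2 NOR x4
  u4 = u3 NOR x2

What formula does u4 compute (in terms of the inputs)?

u1 = x2 NOR x1
u2 = x2 NOR u1 = x2 NOR (x2 NOR x1)
u3 = u2 NOR x4 = (x2 NOR (x2 NOR x1)) NOR x4
u4 = u3 NOR x2 = ((x2 NOR (x2 NOR x1)) NOR x4) NOR x2

((x2 NOR (x2 NOR x1)) NOR x4) NOR x2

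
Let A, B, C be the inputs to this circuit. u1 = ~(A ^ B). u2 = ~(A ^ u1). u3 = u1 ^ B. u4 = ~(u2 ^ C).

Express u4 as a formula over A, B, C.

u1 = ~(A ^ B)
u2 = ~(A ^ u1) = ~(A ^ (~(A ^ B)))
u4 = ~(u2 ^ C) = ~((~(A ^ (~(A ^ B)))) ^ C)

~((~(A ^ (~(A ^ B)))) ^ C)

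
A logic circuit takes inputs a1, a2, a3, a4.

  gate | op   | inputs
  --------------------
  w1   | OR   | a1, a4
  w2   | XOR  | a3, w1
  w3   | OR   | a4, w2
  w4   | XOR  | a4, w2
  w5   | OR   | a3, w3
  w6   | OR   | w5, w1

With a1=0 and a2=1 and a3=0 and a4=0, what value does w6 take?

0

w1 = 0 OR 0 = 0
w2 = 0 XOR 0 = 0
w3 = 0 OR 0 = 0
w5 = 0 OR 0 = 0
w6 = 0 OR 0 = 0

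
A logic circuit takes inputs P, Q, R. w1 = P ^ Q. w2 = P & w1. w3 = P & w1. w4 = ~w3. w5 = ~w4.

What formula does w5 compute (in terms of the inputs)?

~~(P & (P ^ Q))

w1 = P ^ Q
w3 = P & w1 = P & (P ^ Q)
w4 = ~w3 = ~(P & (P ^ Q))
w5 = ~w4 = ~~(P & (P ^ Q))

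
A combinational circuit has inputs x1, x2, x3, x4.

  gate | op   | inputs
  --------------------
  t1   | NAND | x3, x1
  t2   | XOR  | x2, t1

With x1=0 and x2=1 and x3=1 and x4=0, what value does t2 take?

t1 = 1 NAND 0 = 1
t2 = 1 XOR 1 = 0

0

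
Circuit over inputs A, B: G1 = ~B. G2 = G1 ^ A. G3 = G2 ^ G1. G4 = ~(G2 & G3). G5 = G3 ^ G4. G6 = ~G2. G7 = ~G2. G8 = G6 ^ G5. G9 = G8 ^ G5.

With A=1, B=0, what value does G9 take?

1

G1 = ~0 = 1
G2 = 1 ^ 1 = 0
G3 = 0 ^ 1 = 1
G4 = ~(0 & 1) = 1
G5 = 1 ^ 1 = 0
G6 = ~0 = 1
G8 = 1 ^ 0 = 1
G9 = 1 ^ 0 = 1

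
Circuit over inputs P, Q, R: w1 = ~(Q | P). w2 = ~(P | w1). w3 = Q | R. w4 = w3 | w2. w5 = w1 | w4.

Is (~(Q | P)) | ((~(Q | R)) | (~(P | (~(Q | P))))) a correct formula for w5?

w1 = ~(Q | P)
w2 = ~(P | w1) = ~(P | (~(Q | P)))
w3 = Q | R
w4 = w3 | w2 = (Q | R) | (~(P | (~(Q | P))))
w5 = w1 | w4 = (~(Q | P)) | ((Q | R) | (~(P | (~(Q | P)))))
At P=1, Q=0, R=0: circuit gives 0, formula gives 1.

No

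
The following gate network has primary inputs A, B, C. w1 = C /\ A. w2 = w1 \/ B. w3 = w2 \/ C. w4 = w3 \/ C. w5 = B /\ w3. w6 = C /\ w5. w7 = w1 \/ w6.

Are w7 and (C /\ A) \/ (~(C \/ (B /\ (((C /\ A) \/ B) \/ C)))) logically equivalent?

No

w1 = C /\ A
w2 = w1 \/ B = (C /\ A) \/ B
w3 = w2 \/ C = ((C /\ A) \/ B) \/ C
w5 = B /\ w3 = B /\ (((C /\ A) \/ B) \/ C)
w6 = C /\ w5 = C /\ (B /\ (((C /\ A) \/ B) \/ C))
w7 = w1 \/ w6 = (C /\ A) \/ (C /\ (B /\ (((C /\ A) \/ B) \/ C)))
At A=0, B=0, C=0: circuit gives 0, formula gives 1.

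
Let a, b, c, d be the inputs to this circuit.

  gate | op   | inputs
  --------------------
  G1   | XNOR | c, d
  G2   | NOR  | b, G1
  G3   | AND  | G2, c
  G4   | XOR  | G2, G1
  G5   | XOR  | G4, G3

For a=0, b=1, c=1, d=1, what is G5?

G1 = 1 XNOR 1 = 1
G2 = 1 NOR 1 = 0
G3 = 0 AND 1 = 0
G4 = 0 XOR 1 = 1
G5 = 1 XOR 0 = 1

1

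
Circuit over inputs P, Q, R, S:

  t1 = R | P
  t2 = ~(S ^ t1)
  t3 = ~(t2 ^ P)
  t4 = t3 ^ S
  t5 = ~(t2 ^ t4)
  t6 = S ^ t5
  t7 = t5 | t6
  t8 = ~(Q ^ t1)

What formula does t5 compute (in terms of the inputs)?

~((~(S ^ (R | P))) ^ ((~((~(S ^ (R | P))) ^ P)) ^ S))

t1 = R | P
t2 = ~(S ^ t1) = ~(S ^ (R | P))
t3 = ~(t2 ^ P) = ~((~(S ^ (R | P))) ^ P)
t4 = t3 ^ S = (~((~(S ^ (R | P))) ^ P)) ^ S
t5 = ~(t2 ^ t4) = ~((~(S ^ (R | P))) ^ ((~((~(S ^ (R | P))) ^ P)) ^ S))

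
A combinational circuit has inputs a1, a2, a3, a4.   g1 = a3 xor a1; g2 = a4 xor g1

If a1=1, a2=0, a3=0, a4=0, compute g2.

1

g1 = 0 xor 1 = 1
g2 = 0 xor 1 = 1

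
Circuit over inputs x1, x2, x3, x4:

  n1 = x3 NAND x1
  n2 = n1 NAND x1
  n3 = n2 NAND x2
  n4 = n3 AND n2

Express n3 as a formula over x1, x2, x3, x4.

n1 = x3 NAND x1
n2 = n1 NAND x1 = (x3 NAND x1) NAND x1
n3 = n2 NAND x2 = ((x3 NAND x1) NAND x1) NAND x2

((x3 NAND x1) NAND x1) NAND x2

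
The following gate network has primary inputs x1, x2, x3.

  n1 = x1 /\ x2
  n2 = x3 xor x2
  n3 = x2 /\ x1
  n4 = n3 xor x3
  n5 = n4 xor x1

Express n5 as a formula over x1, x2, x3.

n3 = x2 /\ x1
n4 = n3 xor x3 = (x2 /\ x1) xor x3
n5 = n4 xor x1 = ((x2 /\ x1) xor x3) xor x1

((x2 /\ x1) xor x3) xor x1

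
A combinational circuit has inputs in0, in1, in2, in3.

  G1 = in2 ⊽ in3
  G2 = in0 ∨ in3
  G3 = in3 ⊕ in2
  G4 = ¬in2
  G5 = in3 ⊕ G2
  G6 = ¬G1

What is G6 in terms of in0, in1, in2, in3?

G1 = in2 ⊽ in3
G6 = ¬G1 = ¬(in2 ⊽ in3)

¬(in2 ⊽ in3)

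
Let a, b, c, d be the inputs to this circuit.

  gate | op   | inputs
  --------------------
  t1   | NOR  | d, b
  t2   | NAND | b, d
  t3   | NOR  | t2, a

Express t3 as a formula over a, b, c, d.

t2 = b NAND d
t3 = t2 NOR a = (b NAND d) NOR a

(b NAND d) NOR a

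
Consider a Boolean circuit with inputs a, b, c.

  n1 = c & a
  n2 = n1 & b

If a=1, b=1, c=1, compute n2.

n1 = 1 & 1 = 1
n2 = 1 & 1 = 1

1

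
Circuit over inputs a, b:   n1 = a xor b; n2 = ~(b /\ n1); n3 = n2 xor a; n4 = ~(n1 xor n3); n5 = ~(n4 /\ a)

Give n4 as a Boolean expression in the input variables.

~((a xor b) xor ((~(b /\ (a xor b))) xor a))

n1 = a xor b
n2 = ~(b /\ n1) = ~(b /\ (a xor b))
n3 = n2 xor a = (~(b /\ (a xor b))) xor a
n4 = ~(n1 xor n3) = ~((a xor b) xor ((~(b /\ (a xor b))) xor a))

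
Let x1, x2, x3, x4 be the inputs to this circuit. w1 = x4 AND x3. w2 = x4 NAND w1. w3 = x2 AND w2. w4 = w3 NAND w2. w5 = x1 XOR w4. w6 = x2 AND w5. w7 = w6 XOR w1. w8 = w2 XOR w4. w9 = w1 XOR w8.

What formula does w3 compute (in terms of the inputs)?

w1 = x4 AND x3
w2 = x4 NAND w1 = x4 NAND (x4 AND x3)
w3 = x2 AND w2 = x2 AND (x4 NAND (x4 AND x3))

x2 AND (x4 NAND (x4 AND x3))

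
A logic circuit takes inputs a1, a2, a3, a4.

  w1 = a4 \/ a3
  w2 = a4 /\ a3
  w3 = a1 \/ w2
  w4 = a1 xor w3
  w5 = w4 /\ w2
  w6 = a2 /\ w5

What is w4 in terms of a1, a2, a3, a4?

a1 xor (a1 \/ (a4 /\ a3))

w2 = a4 /\ a3
w3 = a1 \/ w2 = a1 \/ (a4 /\ a3)
w4 = a1 xor w3 = a1 xor (a1 \/ (a4 /\ a3))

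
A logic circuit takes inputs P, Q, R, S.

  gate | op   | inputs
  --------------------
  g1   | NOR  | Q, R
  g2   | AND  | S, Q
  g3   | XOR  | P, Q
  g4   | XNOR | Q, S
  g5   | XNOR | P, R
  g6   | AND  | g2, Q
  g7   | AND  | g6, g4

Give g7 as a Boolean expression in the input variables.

((S AND Q) AND Q) AND (Q XNOR S)

g2 = S AND Q
g4 = Q XNOR S
g6 = g2 AND Q = (S AND Q) AND Q
g7 = g6 AND g4 = ((S AND Q) AND Q) AND (Q XNOR S)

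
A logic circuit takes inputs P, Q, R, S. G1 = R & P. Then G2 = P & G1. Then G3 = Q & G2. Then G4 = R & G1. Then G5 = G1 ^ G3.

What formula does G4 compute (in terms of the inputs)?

G1 = R & P
G4 = R & G1 = R & (R & P)

R & (R & P)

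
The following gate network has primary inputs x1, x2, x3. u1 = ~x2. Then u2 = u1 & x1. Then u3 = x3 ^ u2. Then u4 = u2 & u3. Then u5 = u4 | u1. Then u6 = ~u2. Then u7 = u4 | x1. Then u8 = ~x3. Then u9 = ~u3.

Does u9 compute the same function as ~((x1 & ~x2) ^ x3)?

u1 = ~x2
u2 = u1 & x1 = ~x2 & x1
u3 = x3 ^ u2 = x3 ^ (~x2 & x1)
u9 = ~u3 = ~(x3 ^ (~x2 & x1))
At x1=0, x2=0, x3=1: circuit gives 0, formula gives 0.
At x1=0, x2=0, x3=0: circuit gives 1, formula gives 1.
Agrees on all 8 inputs.

Yes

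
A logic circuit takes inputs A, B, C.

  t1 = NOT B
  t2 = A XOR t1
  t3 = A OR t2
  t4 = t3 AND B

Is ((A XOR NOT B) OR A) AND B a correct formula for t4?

t1 = NOT B
t2 = A XOR t1 = A XOR NOT B
t3 = A OR t2 = A OR (A XOR NOT B)
t4 = t3 AND B = (A OR (A XOR NOT B)) AND B
At A=0, B=0, C=0: circuit gives 0, formula gives 0.
At A=1, B=1, C=0: circuit gives 1, formula gives 1.
Agrees on all 8 inputs.

Yes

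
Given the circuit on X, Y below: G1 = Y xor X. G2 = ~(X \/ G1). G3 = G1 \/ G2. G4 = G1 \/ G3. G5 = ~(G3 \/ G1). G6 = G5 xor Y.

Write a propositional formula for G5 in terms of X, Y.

G1 = Y xor X
G2 = ~(X \/ G1) = ~(X \/ (Y xor X))
G3 = G1 \/ G2 = (Y xor X) \/ (~(X \/ (Y xor X)))
G5 = ~(G3 \/ G1) = ~(((Y xor X) \/ (~(X \/ (Y xor X)))) \/ (Y xor X))

~(((Y xor X) \/ (~(X \/ (Y xor X)))) \/ (Y xor X))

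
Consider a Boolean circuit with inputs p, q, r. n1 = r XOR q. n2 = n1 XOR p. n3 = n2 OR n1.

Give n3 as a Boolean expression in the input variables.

((r XOR q) XOR p) OR (r XOR q)

n1 = r XOR q
n2 = n1 XOR p = (r XOR q) XOR p
n3 = n2 OR n1 = ((r XOR q) XOR p) OR (r XOR q)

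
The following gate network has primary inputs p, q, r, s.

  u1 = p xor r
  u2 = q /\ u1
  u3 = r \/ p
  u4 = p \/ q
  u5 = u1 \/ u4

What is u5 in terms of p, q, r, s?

(p xor r) \/ (p \/ q)

u1 = p xor r
u4 = p \/ q
u5 = u1 \/ u4 = (p xor r) \/ (p \/ q)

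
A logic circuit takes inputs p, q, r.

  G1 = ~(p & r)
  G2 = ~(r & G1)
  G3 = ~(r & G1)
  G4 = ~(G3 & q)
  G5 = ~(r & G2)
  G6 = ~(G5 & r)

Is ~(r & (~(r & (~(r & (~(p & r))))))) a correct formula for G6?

G1 = ~(p & r)
G2 = ~(r & G1) = ~(r & (~(p & r)))
G5 = ~(r & G2) = ~(r & (~(r & (~(p & r)))))
G6 = ~(G5 & r) = ~((~(r & (~(r & (~(p & r)))))) & r)
At p=0, q=0, r=1: circuit gives 0, formula gives 0.
At p=0, q=0, r=0: circuit gives 1, formula gives 1.
Agrees on all 8 inputs.

Yes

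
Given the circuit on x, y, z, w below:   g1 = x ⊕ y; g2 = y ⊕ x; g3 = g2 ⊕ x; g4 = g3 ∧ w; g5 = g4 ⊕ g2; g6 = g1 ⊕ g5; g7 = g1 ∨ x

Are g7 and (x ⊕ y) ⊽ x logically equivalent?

g1 = x ⊕ y
g7 = g1 ∨ x = (x ⊕ y) ∨ x
At x=0, y=0, z=0, w=0: circuit gives 0, formula gives 1.

No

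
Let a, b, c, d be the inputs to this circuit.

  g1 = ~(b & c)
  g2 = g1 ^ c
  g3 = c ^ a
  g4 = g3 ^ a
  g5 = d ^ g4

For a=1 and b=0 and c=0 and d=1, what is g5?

1

g3 = 0 ^ 1 = 1
g4 = 1 ^ 1 = 0
g5 = 1 ^ 0 = 1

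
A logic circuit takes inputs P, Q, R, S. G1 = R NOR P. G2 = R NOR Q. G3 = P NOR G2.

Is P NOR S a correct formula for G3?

No

G2 = R NOR Q
G3 = P NOR G2 = P NOR (R NOR Q)
At P=0, Q=0, R=0, S=0: circuit gives 0, formula gives 1.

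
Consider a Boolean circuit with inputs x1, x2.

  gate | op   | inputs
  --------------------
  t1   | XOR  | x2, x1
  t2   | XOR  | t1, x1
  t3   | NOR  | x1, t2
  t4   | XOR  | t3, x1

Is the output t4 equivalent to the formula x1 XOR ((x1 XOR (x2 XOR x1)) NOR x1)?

t1 = x2 XOR x1
t2 = t1 XOR x1 = (x2 XOR x1) XOR x1
t3 = x1 NOR t2 = x1 NOR ((x2 XOR x1) XOR x1)
t4 = t3 XOR x1 = (x1 NOR ((x2 XOR x1) XOR x1)) XOR x1
At x1=0, x2=1: circuit gives 0, formula gives 0.
At x1=0, x2=0: circuit gives 1, formula gives 1.
Agrees on all 4 inputs.

Yes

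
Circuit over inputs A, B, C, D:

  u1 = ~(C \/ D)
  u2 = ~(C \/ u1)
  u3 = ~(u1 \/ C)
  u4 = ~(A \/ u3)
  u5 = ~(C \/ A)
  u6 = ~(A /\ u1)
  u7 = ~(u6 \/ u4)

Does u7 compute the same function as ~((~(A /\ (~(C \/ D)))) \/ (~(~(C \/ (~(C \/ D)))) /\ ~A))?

Yes

u1 = ~(C \/ D)
u3 = ~(u1 \/ C) = ~((~(C \/ D)) \/ C)
u4 = ~(A \/ u3) = ~(A \/ (~((~(C \/ D)) \/ C)))
u6 = ~(A /\ u1) = ~(A /\ (~(C \/ D)))
u7 = ~(u6 \/ u4) = ~((~(A /\ (~(C \/ D)))) \/ (~(A \/ (~((~(C \/ D)) \/ C)))))
At A=0, B=0, C=0, D=0: circuit gives 0, formula gives 0.
At A=1, B=0, C=0, D=0: circuit gives 1, formula gives 1.
Agrees on all 16 inputs.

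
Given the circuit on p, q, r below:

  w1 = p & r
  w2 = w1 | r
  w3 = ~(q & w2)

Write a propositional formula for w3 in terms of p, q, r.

~(q & ((p & r) | r))

w1 = p & r
w2 = w1 | r = (p & r) | r
w3 = ~(q & w2) = ~(q & ((p & r) | r))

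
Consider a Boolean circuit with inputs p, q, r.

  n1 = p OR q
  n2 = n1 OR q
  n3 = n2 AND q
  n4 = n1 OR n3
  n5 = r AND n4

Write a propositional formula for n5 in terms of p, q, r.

r AND ((p OR q) OR (((p OR q) OR q) AND q))

n1 = p OR q
n2 = n1 OR q = (p OR q) OR q
n3 = n2 AND q = ((p OR q) OR q) AND q
n4 = n1 OR n3 = (p OR q) OR (((p OR q) OR q) AND q)
n5 = r AND n4 = r AND ((p OR q) OR (((p OR q) OR q) AND q))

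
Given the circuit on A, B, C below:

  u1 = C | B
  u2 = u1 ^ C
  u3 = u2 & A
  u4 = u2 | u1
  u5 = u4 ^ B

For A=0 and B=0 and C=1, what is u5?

1

u1 = 1 | 0 = 1
u2 = 1 ^ 1 = 0
u4 = 0 | 1 = 1
u5 = 1 ^ 0 = 1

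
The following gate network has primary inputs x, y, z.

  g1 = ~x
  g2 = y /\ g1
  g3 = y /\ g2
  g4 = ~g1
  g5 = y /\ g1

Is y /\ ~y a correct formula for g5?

g1 = ~x
g5 = y /\ g1 = y /\ ~x
At x=0, y=1, z=0: circuit gives 1, formula gives 0.

No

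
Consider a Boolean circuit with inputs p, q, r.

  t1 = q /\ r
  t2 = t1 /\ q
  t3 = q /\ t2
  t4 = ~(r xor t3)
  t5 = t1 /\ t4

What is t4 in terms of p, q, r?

t1 = q /\ r
t2 = t1 /\ q = (q /\ r) /\ q
t3 = q /\ t2 = q /\ ((q /\ r) /\ q)
t4 = ~(r xor t3) = ~(r xor (q /\ ((q /\ r) /\ q)))

~(r xor (q /\ ((q /\ r) /\ q)))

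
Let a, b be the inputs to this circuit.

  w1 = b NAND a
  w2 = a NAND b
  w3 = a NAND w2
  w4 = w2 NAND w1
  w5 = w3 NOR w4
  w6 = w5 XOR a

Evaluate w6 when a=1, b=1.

w1 = 1 NAND 1 = 0
w2 = 1 NAND 1 = 0
w3 = 1 NAND 0 = 1
w4 = 0 NAND 0 = 1
w5 = 1 NOR 1 = 0
w6 = 0 XOR 1 = 1

1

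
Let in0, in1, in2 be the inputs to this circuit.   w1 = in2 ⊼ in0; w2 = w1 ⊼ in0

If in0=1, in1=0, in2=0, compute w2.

w1 = 0 ⊼ 1 = 1
w2 = 1 ⊼ 1 = 0

0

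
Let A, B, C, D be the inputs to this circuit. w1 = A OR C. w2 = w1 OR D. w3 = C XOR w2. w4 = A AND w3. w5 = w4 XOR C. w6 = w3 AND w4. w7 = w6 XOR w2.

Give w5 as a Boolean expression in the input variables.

w1 = A OR C
w2 = w1 OR D = (A OR C) OR D
w3 = C XOR w2 = C XOR ((A OR C) OR D)
w4 = A AND w3 = A AND (C XOR ((A OR C) OR D))
w5 = w4 XOR C = (A AND (C XOR ((A OR C) OR D))) XOR C

(A AND (C XOR ((A OR C) OR D))) XOR C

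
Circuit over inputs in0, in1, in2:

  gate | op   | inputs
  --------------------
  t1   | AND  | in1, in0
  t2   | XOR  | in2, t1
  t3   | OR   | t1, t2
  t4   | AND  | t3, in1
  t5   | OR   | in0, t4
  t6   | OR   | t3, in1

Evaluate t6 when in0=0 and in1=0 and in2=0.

t1 = 0 AND 0 = 0
t2 = 0 XOR 0 = 0
t3 = 0 OR 0 = 0
t6 = 0 OR 0 = 0

0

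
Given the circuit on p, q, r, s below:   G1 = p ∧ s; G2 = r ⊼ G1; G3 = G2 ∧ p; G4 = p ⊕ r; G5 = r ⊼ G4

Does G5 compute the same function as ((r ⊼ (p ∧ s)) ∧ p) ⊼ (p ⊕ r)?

G4 = p ⊕ r
G5 = r ⊼ G4 = r ⊼ (p ⊕ r)
At p=0, q=0, r=1, s=0: circuit gives 0, formula gives 1.

No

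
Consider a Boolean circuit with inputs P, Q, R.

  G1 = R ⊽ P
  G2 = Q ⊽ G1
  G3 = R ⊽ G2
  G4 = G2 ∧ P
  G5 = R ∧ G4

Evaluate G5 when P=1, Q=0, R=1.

G1 = 1 ⊽ 1 = 0
G2 = 0 ⊽ 0 = 1
G4 = 1 ∧ 1 = 1
G5 = 1 ∧ 1 = 1

1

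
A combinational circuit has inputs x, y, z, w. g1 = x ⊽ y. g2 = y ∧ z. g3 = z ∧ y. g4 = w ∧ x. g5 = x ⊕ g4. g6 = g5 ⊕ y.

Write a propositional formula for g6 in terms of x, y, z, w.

g4 = w ∧ x
g5 = x ⊕ g4 = x ⊕ (w ∧ x)
g6 = g5 ⊕ y = (x ⊕ (w ∧ x)) ⊕ y

(x ⊕ (w ∧ x)) ⊕ y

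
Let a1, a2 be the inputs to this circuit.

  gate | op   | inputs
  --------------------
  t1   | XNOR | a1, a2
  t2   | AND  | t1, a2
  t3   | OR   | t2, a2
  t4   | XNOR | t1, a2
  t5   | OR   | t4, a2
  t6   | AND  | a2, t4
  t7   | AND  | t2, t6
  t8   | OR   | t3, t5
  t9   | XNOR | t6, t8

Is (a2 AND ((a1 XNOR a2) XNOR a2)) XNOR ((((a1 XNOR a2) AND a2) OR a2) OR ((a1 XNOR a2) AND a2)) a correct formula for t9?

t1 = a1 XNOR a2
t2 = t1 AND a2 = (a1 XNOR a2) AND a2
t3 = t2 OR a2 = ((a1 XNOR a2) AND a2) OR a2
t4 = t1 XNOR a2 = (a1 XNOR a2) XNOR a2
t5 = t4 OR a2 = ((a1 XNOR a2) XNOR a2) OR a2
t6 = a2 AND t4 = a2 AND ((a1 XNOR a2) XNOR a2)
t8 = t3 OR t5 = (((a1 XNOR a2) AND a2) OR a2) OR (((a1 XNOR a2) XNOR a2) OR a2)
t9 = t6 XNOR t8 = (a2 AND ((a1 XNOR a2) XNOR a2)) XNOR ((((a1 XNOR a2) AND a2) OR a2) OR (((a1 XNOR a2) XNOR a2) OR a2))
At a1=1, a2=0: circuit gives 0, formula gives 1.

No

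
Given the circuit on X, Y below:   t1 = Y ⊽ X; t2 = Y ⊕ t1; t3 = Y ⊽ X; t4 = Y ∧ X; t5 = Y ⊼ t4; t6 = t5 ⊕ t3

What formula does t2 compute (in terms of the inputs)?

Y ⊕ (Y ⊽ X)

t1 = Y ⊽ X
t2 = Y ⊕ t1 = Y ⊕ (Y ⊽ X)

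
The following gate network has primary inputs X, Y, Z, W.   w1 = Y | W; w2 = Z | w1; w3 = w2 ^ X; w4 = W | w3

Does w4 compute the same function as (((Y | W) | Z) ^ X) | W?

w1 = Y | W
w2 = Z | w1 = Z | (Y | W)
w3 = w2 ^ X = (Z | (Y | W)) ^ X
w4 = W | w3 = W | ((Z | (Y | W)) ^ X)
At X=0, Y=0, Z=0, W=0: circuit gives 0, formula gives 0.
At X=0, Y=0, Z=0, W=1: circuit gives 1, formula gives 1.
Agrees on all 16 inputs.

Yes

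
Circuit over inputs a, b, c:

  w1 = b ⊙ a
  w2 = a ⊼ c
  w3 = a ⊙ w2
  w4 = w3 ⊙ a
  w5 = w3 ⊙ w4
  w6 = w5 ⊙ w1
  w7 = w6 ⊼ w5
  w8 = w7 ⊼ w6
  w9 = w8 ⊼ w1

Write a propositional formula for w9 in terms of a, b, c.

w1 = b ⊙ a
w2 = a ⊼ c
w3 = a ⊙ w2 = a ⊙ (a ⊼ c)
w4 = w3 ⊙ a = (a ⊙ (a ⊼ c)) ⊙ a
w5 = w3 ⊙ w4 = (a ⊙ (a ⊼ c)) ⊙ ((a ⊙ (a ⊼ c)) ⊙ a)
w6 = w5 ⊙ w1 = ((a ⊙ (a ⊼ c)) ⊙ ((a ⊙ (a ⊼ c)) ⊙ a)) ⊙ (b ⊙ a)
w7 = w6 ⊼ w5 = (((a ⊙ (a ⊼ c)) ⊙ ((a ⊙ (a ⊼ c)) ⊙ a)) ⊙ (b ⊙ a)) ⊼ ((a ⊙ (a ⊼ c)) ⊙ ((a ⊙ (a ⊼ c)) ⊙ a))
w8 = w7 ⊼ w6 = ((((a ⊙ (a ⊼ c)) ⊙ ((a ⊙ (a ⊼ c)) ⊙ a)) ⊙ (b ⊙ a)) ⊼ ((a ⊙ (a ⊼ c)) ⊙ ((a ⊙ (a ⊼ c)) ⊙ a))) ⊼ (((a ⊙ (a ⊼ c)) ⊙ ((a ⊙ (a ⊼ c)) ⊙ a)) ⊙ (b ⊙ a))
w9 = w8 ⊼ w1 = (((((a ⊙ (a ⊼ c)) ⊙ ((a ⊙ (a ⊼ c)) ⊙ a)) ⊙ (b ⊙ a)) ⊼ ((a ⊙ (a ⊼ c)) ⊙ ((a ⊙ (a ⊼ c)) ⊙ a))) ⊼ (((a ⊙ (a ⊼ c)) ⊙ ((a ⊙ (a ⊼ c)) ⊙ a)) ⊙ (b ⊙ a))) ⊼ (b ⊙ a)

(((((a ⊙ (a ⊼ c)) ⊙ ((a ⊙ (a ⊼ c)) ⊙ a)) ⊙ (b ⊙ a)) ⊼ ((a ⊙ (a ⊼ c)) ⊙ ((a ⊙ (a ⊼ c)) ⊙ a))) ⊼ (((a ⊙ (a ⊼ c)) ⊙ ((a ⊙ (a ⊼ c)) ⊙ a)) ⊙ (b ⊙ a))) ⊼ (b ⊙ a)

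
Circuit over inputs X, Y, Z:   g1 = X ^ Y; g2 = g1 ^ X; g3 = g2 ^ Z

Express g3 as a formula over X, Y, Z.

g1 = X ^ Y
g2 = g1 ^ X = (X ^ Y) ^ X
g3 = g2 ^ Z = ((X ^ Y) ^ X) ^ Z

((X ^ Y) ^ X) ^ Z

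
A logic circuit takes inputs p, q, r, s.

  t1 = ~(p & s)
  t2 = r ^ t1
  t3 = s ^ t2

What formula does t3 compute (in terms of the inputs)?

s ^ (r ^ (~(p & s)))

t1 = ~(p & s)
t2 = r ^ t1 = r ^ (~(p & s))
t3 = s ^ t2 = s ^ (r ^ (~(p & s)))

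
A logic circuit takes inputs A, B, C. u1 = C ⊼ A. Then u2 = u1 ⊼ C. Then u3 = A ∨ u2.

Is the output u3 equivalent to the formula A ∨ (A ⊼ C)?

No

u1 = C ⊼ A
u2 = u1 ⊼ C = (C ⊼ A) ⊼ C
u3 = A ∨ u2 = A ∨ ((C ⊼ A) ⊼ C)
At A=0, B=0, C=1: circuit gives 0, formula gives 1.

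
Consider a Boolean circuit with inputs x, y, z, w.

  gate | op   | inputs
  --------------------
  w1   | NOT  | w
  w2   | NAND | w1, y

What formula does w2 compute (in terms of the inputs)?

NOT w NAND y

w1 = NOT w
w2 = w1 NAND y = NOT w NAND y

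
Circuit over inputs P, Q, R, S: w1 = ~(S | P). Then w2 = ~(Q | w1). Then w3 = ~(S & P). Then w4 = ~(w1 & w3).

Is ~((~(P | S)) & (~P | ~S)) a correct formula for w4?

w1 = ~(S | P)
w3 = ~(S & P)
w4 = ~(w1 & w3) = ~((~(S | P)) & (~(S & P)))
At P=0, Q=0, R=0, S=0: circuit gives 0, formula gives 0.
At P=0, Q=0, R=0, S=1: circuit gives 1, formula gives 1.
Agrees on all 16 inputs.

Yes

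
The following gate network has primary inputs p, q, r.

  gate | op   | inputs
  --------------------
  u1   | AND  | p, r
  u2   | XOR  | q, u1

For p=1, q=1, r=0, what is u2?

1

u1 = 1 AND 0 = 0
u2 = 1 XOR 0 = 1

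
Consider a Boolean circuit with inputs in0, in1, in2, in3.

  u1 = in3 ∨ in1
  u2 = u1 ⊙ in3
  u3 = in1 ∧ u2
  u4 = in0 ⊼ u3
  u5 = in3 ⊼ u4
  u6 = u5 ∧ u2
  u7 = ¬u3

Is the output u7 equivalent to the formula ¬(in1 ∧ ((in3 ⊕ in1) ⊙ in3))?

No

u1 = in3 ∨ in1
u2 = u1 ⊙ in3 = (in3 ∨ in1) ⊙ in3
u3 = in1 ∧ u2 = in1 ∧ ((in3 ∨ in1) ⊙ in3)
u7 = ¬u3 = ¬(in1 ∧ ((in3 ∨ in1) ⊙ in3))
At in0=0, in1=1, in2=0, in3=1: circuit gives 0, formula gives 1.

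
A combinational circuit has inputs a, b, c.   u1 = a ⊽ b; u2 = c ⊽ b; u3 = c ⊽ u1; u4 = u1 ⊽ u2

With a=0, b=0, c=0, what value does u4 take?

0

u1 = 0 ⊽ 0 = 1
u2 = 0 ⊽ 0 = 1
u4 = 1 ⊽ 1 = 0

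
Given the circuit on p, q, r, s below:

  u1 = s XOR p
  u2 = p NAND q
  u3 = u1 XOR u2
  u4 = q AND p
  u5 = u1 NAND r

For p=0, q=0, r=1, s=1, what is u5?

u1 = 1 XOR 0 = 1
u5 = 1 NAND 1 = 0

0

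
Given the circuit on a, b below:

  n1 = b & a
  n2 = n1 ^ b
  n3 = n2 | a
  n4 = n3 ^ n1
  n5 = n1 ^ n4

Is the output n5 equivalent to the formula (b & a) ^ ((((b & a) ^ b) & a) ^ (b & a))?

n1 = b & a
n2 = n1 ^ b = (b & a) ^ b
n3 = n2 | a = ((b & a) ^ b) | a
n4 = n3 ^ n1 = (((b & a) ^ b) | a) ^ (b & a)
n5 = n1 ^ n4 = (b & a) ^ ((((b & a) ^ b) | a) ^ (b & a))
At a=0, b=1: circuit gives 1, formula gives 0.

No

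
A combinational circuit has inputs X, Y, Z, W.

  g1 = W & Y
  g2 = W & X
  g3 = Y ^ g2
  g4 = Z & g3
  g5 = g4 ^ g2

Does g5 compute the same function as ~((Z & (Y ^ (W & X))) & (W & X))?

g2 = W & X
g3 = Y ^ g2 = Y ^ (W & X)
g4 = Z & g3 = Z & (Y ^ (W & X))
g5 = g4 ^ g2 = (Z & (Y ^ (W & X))) ^ (W & X)
At X=0, Y=0, Z=0, W=0: circuit gives 0, formula gives 1.

No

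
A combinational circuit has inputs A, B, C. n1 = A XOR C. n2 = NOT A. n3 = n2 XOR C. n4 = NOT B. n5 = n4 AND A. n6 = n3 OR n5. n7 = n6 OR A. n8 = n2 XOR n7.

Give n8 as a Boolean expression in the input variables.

NOT A XOR (((NOT A XOR C) OR (NOT B AND A)) OR A)

n2 = NOT A
n3 = n2 XOR C = NOT A XOR C
n4 = NOT B
n5 = n4 AND A = NOT B AND A
n6 = n3 OR n5 = (NOT A XOR C) OR (NOT B AND A)
n7 = n6 OR A = ((NOT A XOR C) OR (NOT B AND A)) OR A
n8 = n2 XOR n7 = NOT A XOR (((NOT A XOR C) OR (NOT B AND A)) OR A)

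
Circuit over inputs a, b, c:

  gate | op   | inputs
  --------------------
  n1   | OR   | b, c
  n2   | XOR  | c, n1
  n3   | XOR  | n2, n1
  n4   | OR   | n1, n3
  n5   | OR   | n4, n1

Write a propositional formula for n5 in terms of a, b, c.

n1 = b OR c
n2 = c XOR n1 = c XOR (b OR c)
n3 = n2 XOR n1 = (c XOR (b OR c)) XOR (b OR c)
n4 = n1 OR n3 = (b OR c) OR ((c XOR (b OR c)) XOR (b OR c))
n5 = n4 OR n1 = ((b OR c) OR ((c XOR (b OR c)) XOR (b OR c))) OR (b OR c)

((b OR c) OR ((c XOR (b OR c)) XOR (b OR c))) OR (b OR c)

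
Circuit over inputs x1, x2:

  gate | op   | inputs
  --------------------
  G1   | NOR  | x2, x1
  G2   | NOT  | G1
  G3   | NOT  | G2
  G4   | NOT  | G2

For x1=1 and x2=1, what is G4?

G1 = 1 NOR 1 = 0
G2 = NOT 0 = 1
G4 = NOT 1 = 0

0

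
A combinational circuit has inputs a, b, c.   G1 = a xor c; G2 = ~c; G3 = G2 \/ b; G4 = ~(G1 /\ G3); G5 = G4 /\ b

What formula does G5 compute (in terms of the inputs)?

(~((a xor c) /\ (~c \/ b))) /\ b

G1 = a xor c
G2 = ~c
G3 = G2 \/ b = ~c \/ b
G4 = ~(G1 /\ G3) = ~((a xor c) /\ (~c \/ b))
G5 = G4 /\ b = (~((a xor c) /\ (~c \/ b))) /\ b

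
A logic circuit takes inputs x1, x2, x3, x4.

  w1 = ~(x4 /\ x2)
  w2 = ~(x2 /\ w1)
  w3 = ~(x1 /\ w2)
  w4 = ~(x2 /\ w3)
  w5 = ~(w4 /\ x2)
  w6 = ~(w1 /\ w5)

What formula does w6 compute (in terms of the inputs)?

~((~(x4 /\ x2)) /\ (~((~(x2 /\ (~(x1 /\ (~(x2 /\ (~(x4 /\ x2)))))))) /\ x2)))

w1 = ~(x4 /\ x2)
w2 = ~(x2 /\ w1) = ~(x2 /\ (~(x4 /\ x2)))
w3 = ~(x1 /\ w2) = ~(x1 /\ (~(x2 /\ (~(x4 /\ x2)))))
w4 = ~(x2 /\ w3) = ~(x2 /\ (~(x1 /\ (~(x2 /\ (~(x4 /\ x2)))))))
w5 = ~(w4 /\ x2) = ~((~(x2 /\ (~(x1 /\ (~(x2 /\ (~(x4 /\ x2)))))))) /\ x2)
w6 = ~(w1 /\ w5) = ~((~(x4 /\ x2)) /\ (~((~(x2 /\ (~(x1 /\ (~(x2 /\ (~(x4 /\ x2)))))))) /\ x2)))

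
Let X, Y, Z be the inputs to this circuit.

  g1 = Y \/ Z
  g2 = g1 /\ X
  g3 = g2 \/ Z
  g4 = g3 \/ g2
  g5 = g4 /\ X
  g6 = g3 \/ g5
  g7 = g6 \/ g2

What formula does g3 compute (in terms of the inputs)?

g1 = Y \/ Z
g2 = g1 /\ X = (Y \/ Z) /\ X
g3 = g2 \/ Z = ((Y \/ Z) /\ X) \/ Z

((Y \/ Z) /\ X) \/ Z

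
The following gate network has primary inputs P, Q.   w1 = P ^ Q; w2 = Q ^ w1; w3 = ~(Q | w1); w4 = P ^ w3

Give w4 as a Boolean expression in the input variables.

P ^ (~(Q | (P ^ Q)))

w1 = P ^ Q
w3 = ~(Q | w1) = ~(Q | (P ^ Q))
w4 = P ^ w3 = P ^ (~(Q | (P ^ Q)))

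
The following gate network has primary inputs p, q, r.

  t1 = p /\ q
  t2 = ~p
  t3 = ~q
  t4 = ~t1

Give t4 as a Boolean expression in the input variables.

~(p /\ q)

t1 = p /\ q
t4 = ~t1 = ~(p /\ q)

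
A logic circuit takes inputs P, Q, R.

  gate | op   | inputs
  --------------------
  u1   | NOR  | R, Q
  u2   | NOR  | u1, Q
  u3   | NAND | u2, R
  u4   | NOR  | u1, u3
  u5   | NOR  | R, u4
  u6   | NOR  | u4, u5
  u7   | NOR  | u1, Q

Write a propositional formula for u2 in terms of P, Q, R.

u1 = R NOR Q
u2 = u1 NOR Q = (R NOR Q) NOR Q

(R NOR Q) NOR Q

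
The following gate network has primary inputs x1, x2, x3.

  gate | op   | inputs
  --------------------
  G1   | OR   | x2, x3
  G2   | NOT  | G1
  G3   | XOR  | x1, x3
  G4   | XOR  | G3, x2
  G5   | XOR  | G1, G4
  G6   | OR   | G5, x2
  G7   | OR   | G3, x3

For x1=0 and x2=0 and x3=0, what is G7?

0

G3 = 0 XOR 0 = 0
G7 = 0 OR 0 = 0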